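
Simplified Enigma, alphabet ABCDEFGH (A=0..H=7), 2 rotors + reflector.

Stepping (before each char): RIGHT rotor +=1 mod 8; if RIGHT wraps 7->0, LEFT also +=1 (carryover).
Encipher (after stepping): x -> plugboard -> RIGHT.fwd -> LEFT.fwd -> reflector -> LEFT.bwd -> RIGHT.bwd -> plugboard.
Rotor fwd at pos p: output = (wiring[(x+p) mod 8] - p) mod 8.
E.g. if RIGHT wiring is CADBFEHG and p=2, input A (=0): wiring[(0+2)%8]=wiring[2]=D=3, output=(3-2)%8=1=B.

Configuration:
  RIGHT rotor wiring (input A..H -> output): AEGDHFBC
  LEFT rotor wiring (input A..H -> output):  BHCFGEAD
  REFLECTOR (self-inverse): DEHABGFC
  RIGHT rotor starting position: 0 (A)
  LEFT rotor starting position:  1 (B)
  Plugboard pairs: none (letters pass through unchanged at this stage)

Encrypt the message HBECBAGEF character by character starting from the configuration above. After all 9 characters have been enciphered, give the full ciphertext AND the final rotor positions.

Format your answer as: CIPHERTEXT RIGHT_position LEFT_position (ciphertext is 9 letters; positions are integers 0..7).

Answer: EHBDEECBG 1 2

Derivation:
Char 1 ('H'): step: R->1, L=1; H->plug->H->R->H->L->A->refl->D->L'->E->R'->E->plug->E
Char 2 ('B'): step: R->2, L=1; B->plug->B->R->B->L->B->refl->E->L'->C->R'->H->plug->H
Char 3 ('E'): step: R->3, L=1; E->plug->E->R->H->L->A->refl->D->L'->E->R'->B->plug->B
Char 4 ('C'): step: R->4, L=1; C->plug->C->R->F->L->H->refl->C->L'->G->R'->D->plug->D
Char 5 ('B'): step: R->5, L=1; B->plug->B->R->E->L->D->refl->A->L'->H->R'->E->plug->E
Char 6 ('A'): step: R->6, L=1; A->plug->A->R->D->L->F->refl->G->L'->A->R'->E->plug->E
Char 7 ('G'): step: R->7, L=1; G->plug->G->R->G->L->C->refl->H->L'->F->R'->C->plug->C
Char 8 ('E'): step: R->0, L->2 (L advanced); E->plug->E->R->H->L->F->refl->G->L'->E->R'->B->plug->B
Char 9 ('F'): step: R->1, L=2; F->plug->F->R->A->L->A->refl->D->L'->B->R'->G->plug->G
Final: ciphertext=EHBDEECBG, RIGHT=1, LEFT=2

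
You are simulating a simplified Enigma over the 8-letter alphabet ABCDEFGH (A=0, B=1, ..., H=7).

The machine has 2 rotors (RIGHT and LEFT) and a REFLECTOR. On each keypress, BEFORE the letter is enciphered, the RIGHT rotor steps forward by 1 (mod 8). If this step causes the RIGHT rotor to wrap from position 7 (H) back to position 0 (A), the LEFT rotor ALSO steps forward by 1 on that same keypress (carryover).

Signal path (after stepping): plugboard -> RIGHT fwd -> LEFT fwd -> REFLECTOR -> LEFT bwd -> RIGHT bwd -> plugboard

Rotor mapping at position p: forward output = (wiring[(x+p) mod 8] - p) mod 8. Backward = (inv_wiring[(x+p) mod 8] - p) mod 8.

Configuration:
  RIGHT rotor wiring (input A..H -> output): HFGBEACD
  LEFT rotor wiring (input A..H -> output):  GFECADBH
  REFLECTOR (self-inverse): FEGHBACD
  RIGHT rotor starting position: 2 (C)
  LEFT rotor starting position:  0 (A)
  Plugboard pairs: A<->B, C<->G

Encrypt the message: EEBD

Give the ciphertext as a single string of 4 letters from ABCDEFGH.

Char 1 ('E'): step: R->3, L=0; E->plug->E->R->A->L->G->refl->C->L'->D->R'->H->plug->H
Char 2 ('E'): step: R->4, L=0; E->plug->E->R->D->L->C->refl->G->L'->A->R'->A->plug->B
Char 3 ('B'): step: R->5, L=0; B->plug->A->R->D->L->C->refl->G->L'->A->R'->E->plug->E
Char 4 ('D'): step: R->6, L=0; D->plug->D->R->H->L->H->refl->D->L'->F->R'->B->plug->A

Answer: HBEA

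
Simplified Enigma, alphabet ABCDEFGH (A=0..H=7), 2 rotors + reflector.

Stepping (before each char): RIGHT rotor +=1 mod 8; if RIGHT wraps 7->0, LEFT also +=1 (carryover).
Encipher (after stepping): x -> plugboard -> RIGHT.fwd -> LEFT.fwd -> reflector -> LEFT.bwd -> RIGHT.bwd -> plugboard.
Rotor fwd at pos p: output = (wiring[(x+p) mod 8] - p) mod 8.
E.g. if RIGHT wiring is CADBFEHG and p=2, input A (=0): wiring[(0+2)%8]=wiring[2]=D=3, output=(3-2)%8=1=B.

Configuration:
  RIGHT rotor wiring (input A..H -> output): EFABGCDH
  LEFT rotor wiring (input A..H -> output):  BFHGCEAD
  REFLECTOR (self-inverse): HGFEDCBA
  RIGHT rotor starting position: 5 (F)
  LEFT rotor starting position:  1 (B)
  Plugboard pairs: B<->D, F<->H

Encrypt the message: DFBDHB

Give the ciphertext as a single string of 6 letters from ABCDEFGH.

Answer: HAFECD

Derivation:
Char 1 ('D'): step: R->6, L=1; D->plug->B->R->B->L->G->refl->B->L'->D->R'->F->plug->H
Char 2 ('F'): step: R->7, L=1; F->plug->H->R->E->L->D->refl->E->L'->A->R'->A->plug->A
Char 3 ('B'): step: R->0, L->2 (L advanced); B->plug->D->R->B->L->E->refl->D->L'->H->R'->H->plug->F
Char 4 ('D'): step: R->1, L=2; D->plug->B->R->H->L->D->refl->E->L'->B->R'->E->plug->E
Char 5 ('H'): step: R->2, L=2; H->plug->F->R->F->L->B->refl->G->L'->E->R'->C->plug->C
Char 6 ('B'): step: R->3, L=2; B->plug->D->R->A->L->F->refl->C->L'->D->R'->B->plug->D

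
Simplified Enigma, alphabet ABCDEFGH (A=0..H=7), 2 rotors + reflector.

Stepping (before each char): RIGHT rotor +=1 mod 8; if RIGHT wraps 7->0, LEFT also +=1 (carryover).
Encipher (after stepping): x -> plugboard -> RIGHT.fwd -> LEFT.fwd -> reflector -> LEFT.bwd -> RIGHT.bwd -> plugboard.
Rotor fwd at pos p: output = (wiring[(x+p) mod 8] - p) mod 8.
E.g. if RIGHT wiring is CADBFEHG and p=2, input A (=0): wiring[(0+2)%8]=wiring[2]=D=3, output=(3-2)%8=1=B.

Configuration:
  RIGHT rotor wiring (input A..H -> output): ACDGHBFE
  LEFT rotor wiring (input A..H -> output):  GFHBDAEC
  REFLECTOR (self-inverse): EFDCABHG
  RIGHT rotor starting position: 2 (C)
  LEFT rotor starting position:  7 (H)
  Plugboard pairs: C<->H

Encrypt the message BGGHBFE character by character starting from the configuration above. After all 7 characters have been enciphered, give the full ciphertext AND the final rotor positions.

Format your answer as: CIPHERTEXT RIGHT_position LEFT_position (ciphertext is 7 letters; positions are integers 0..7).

Char 1 ('B'): step: R->3, L=7; B->plug->B->R->E->L->C->refl->D->L'->A->R'->H->plug->C
Char 2 ('G'): step: R->4, L=7; G->plug->G->R->H->L->F->refl->B->L'->G->R'->F->plug->F
Char 3 ('G'): step: R->5, L=7; G->plug->G->R->B->L->H->refl->G->L'->C->R'->H->plug->C
Char 4 ('H'): step: R->6, L=7; H->plug->C->R->C->L->G->refl->H->L'->B->R'->G->plug->G
Char 5 ('B'): step: R->7, L=7; B->plug->B->R->B->L->H->refl->G->L'->C->R'->G->plug->G
Char 6 ('F'): step: R->0, L->0 (L advanced); F->plug->F->R->B->L->F->refl->B->L'->D->R'->C->plug->H
Char 7 ('E'): step: R->1, L=0; E->plug->E->R->A->L->G->refl->H->L'->C->R'->B->plug->B
Final: ciphertext=CFCGGHB, RIGHT=1, LEFT=0

Answer: CFCGGHB 1 0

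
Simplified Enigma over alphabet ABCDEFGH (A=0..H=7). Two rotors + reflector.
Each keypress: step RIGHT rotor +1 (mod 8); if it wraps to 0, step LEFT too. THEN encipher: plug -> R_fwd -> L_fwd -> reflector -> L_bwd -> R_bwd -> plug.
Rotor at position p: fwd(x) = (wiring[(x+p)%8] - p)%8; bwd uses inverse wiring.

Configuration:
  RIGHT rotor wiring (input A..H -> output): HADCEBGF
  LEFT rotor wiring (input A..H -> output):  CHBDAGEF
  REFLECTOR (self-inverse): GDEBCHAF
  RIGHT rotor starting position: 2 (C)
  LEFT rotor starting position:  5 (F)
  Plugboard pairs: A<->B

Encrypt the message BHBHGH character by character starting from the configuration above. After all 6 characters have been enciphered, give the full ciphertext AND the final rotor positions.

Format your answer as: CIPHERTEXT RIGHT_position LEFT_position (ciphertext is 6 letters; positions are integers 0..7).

Char 1 ('B'): step: R->3, L=5; B->plug->A->R->H->L->D->refl->B->L'->A->R'->H->plug->H
Char 2 ('H'): step: R->4, L=5; H->plug->H->R->G->L->G->refl->A->L'->C->R'->C->plug->C
Char 3 ('B'): step: R->5, L=5; B->plug->A->R->E->L->C->refl->E->L'->F->R'->G->plug->G
Char 4 ('H'): step: R->6, L=5; H->plug->H->R->D->L->F->refl->H->L'->B->R'->C->plug->C
Char 5 ('G'): step: R->7, L=5; G->plug->G->R->C->L->A->refl->G->L'->G->R'->A->plug->B
Char 6 ('H'): step: R->0, L->6 (L advanced); H->plug->H->R->F->L->F->refl->H->L'->B->R'->F->plug->F
Final: ciphertext=HCGCBF, RIGHT=0, LEFT=6

Answer: HCGCBF 0 6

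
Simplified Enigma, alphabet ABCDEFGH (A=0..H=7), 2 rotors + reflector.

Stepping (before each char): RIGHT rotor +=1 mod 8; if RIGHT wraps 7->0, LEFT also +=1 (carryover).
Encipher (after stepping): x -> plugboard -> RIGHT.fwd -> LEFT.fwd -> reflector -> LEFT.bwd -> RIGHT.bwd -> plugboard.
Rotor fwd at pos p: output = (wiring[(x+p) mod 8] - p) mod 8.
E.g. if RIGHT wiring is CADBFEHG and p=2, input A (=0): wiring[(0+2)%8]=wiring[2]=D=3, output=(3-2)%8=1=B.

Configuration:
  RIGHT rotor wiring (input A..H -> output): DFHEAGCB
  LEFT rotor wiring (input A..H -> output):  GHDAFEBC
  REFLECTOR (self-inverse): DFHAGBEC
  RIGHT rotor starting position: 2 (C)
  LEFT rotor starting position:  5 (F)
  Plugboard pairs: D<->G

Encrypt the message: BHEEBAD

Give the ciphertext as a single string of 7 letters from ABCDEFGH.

Char 1 ('B'): step: R->3, L=5; B->plug->B->R->F->L->G->refl->E->L'->B->R'->A->plug->A
Char 2 ('H'): step: R->4, L=5; H->plug->H->R->A->L->H->refl->C->L'->E->R'->A->plug->A
Char 3 ('E'): step: R->5, L=5; E->plug->E->R->A->L->H->refl->C->L'->E->R'->C->plug->C
Char 4 ('E'): step: R->6, L=5; E->plug->E->R->B->L->E->refl->G->L'->F->R'->C->plug->C
Char 5 ('B'): step: R->7, L=5; B->plug->B->R->E->L->C->refl->H->L'->A->R'->D->plug->G
Char 6 ('A'): step: R->0, L->6 (L advanced); A->plug->A->R->D->L->B->refl->F->L'->E->R'->D->plug->G
Char 7 ('D'): step: R->1, L=6; D->plug->G->R->A->L->D->refl->A->L'->C->R'->H->plug->H

Answer: AACCGGH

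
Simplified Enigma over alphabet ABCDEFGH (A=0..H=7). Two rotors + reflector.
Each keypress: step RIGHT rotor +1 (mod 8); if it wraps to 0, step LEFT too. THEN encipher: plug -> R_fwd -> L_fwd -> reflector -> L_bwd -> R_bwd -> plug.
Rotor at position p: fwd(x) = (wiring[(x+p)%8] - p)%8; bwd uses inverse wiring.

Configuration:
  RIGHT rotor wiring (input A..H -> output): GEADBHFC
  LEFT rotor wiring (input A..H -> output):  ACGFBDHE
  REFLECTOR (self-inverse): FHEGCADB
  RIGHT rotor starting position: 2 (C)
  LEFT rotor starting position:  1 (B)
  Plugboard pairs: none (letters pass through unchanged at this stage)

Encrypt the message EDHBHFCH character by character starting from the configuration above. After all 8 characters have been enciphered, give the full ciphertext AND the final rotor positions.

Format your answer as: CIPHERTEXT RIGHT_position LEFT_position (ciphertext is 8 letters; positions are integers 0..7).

Char 1 ('E'): step: R->3, L=1; E->plug->E->R->H->L->H->refl->B->L'->A->R'->A->plug->A
Char 2 ('D'): step: R->4, L=1; D->plug->D->R->G->L->D->refl->G->L'->F->R'->A->plug->A
Char 3 ('H'): step: R->5, L=1; H->plug->H->R->E->L->C->refl->E->L'->C->R'->A->plug->A
Char 4 ('B'): step: R->6, L=1; B->plug->B->R->E->L->C->refl->E->L'->C->R'->E->plug->E
Char 5 ('H'): step: R->7, L=1; H->plug->H->R->G->L->D->refl->G->L'->F->R'->C->plug->C
Char 6 ('F'): step: R->0, L->2 (L advanced); F->plug->F->R->H->L->A->refl->F->L'->E->R'->B->plug->B
Char 7 ('C'): step: R->1, L=2; C->plug->C->R->C->L->H->refl->B->L'->D->R'->A->plug->A
Char 8 ('H'): step: R->2, L=2; H->plug->H->R->C->L->H->refl->B->L'->D->R'->E->plug->E
Final: ciphertext=AAAECBAE, RIGHT=2, LEFT=2

Answer: AAAECBAE 2 2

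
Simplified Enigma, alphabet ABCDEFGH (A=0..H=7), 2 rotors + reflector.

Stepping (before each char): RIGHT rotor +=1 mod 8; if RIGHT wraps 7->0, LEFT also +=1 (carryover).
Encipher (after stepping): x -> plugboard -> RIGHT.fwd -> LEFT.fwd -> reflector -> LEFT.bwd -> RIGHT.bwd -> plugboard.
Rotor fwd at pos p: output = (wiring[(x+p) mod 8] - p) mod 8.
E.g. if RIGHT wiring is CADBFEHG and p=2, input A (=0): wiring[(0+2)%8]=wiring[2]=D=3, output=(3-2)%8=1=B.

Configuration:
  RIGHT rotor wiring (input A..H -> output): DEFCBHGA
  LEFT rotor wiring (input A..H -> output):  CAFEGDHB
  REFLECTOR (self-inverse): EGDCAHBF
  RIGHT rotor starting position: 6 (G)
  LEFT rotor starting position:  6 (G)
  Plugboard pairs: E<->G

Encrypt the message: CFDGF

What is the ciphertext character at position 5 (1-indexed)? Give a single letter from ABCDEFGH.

Char 1 ('C'): step: R->7, L=6; C->plug->C->R->F->L->G->refl->B->L'->A->R'->G->plug->E
Char 2 ('F'): step: R->0, L->7 (L advanced); F->plug->F->R->H->L->A->refl->E->L'->G->R'->G->plug->E
Char 3 ('D'): step: R->1, L=7; D->plug->D->R->A->L->C->refl->D->L'->B->R'->C->plug->C
Char 4 ('G'): step: R->2, L=7; G->plug->E->R->E->L->F->refl->H->L'->F->R'->D->plug->D
Char 5 ('F'): step: R->3, L=7; F->plug->F->R->A->L->C->refl->D->L'->B->R'->G->plug->E

E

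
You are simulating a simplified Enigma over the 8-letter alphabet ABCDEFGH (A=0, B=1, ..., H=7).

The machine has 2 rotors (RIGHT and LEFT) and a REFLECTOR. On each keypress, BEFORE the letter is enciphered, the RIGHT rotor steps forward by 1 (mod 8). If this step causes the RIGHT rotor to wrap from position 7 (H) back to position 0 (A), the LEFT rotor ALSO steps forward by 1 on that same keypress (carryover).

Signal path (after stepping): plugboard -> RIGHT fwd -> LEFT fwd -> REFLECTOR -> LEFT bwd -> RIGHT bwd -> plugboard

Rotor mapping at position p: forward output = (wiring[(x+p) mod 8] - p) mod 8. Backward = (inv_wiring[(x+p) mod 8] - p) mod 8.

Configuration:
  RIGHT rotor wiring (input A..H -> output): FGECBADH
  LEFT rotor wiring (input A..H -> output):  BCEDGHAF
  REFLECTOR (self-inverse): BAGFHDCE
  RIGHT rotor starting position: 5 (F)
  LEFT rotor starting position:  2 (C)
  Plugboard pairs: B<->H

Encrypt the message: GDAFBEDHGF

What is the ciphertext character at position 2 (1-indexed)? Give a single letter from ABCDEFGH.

Char 1 ('G'): step: R->6, L=2; G->plug->G->R->D->L->F->refl->D->L'->F->R'->A->plug->A
Char 2 ('D'): step: R->7, L=2; D->plug->D->R->F->L->D->refl->F->L'->D->R'->E->plug->E

E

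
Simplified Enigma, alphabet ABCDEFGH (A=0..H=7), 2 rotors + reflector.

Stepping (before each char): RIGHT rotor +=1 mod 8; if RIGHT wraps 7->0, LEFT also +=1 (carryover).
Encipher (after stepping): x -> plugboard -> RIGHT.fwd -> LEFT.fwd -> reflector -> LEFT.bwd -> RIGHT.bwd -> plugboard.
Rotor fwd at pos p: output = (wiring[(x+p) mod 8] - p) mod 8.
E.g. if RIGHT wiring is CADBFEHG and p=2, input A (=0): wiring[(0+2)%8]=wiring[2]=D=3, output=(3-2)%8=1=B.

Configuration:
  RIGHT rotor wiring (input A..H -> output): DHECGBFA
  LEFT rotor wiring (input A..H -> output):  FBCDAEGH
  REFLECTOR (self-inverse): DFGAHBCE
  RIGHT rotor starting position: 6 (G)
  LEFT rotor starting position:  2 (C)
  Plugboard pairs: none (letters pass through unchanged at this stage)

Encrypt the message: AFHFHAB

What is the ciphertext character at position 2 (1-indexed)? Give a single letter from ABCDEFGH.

Char 1 ('A'): step: R->7, L=2; A->plug->A->R->B->L->B->refl->F->L'->F->R'->D->plug->D
Char 2 ('F'): step: R->0, L->3 (L advanced); F->plug->F->R->B->L->F->refl->B->L'->C->R'->D->plug->D

D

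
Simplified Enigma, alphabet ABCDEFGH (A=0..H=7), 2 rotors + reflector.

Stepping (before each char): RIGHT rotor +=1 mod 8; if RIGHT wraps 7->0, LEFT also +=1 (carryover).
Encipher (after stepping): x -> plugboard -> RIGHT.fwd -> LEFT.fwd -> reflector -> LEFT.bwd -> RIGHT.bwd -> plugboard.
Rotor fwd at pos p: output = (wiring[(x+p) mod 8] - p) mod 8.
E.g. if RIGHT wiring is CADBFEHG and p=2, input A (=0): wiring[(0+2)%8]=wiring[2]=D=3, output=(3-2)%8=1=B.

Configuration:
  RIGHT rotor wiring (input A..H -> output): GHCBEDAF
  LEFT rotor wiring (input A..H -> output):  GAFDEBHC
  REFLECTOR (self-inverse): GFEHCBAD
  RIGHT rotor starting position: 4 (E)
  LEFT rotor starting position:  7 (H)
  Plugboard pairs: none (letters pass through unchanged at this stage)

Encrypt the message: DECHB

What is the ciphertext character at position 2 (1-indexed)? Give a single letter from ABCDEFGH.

Char 1 ('D'): step: R->5, L=7; D->plug->D->R->B->L->H->refl->D->L'->A->R'->C->plug->C
Char 2 ('E'): step: R->6, L=7; E->plug->E->R->E->L->E->refl->C->L'->G->R'->G->plug->G

G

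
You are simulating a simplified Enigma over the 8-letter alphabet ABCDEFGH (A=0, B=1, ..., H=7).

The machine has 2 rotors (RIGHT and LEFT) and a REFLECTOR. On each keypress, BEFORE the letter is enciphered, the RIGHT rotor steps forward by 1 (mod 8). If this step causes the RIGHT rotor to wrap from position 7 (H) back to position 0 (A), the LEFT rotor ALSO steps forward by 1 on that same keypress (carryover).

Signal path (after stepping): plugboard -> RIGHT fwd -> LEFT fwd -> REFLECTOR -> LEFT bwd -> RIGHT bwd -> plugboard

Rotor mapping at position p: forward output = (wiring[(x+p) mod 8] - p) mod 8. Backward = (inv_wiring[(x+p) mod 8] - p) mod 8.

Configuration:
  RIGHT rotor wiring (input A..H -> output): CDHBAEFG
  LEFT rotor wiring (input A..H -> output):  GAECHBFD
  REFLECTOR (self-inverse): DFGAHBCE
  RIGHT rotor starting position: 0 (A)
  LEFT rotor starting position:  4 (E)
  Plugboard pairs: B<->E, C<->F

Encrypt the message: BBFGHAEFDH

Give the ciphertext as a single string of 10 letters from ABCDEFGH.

Answer: GADHDFGAAC

Derivation:
Char 1 ('B'): step: R->1, L=4; B->plug->E->R->D->L->H->refl->E->L'->F->R'->G->plug->G
Char 2 ('B'): step: R->2, L=4; B->plug->E->R->D->L->H->refl->E->L'->F->R'->A->plug->A
Char 3 ('F'): step: R->3, L=4; F->plug->C->R->B->L->F->refl->B->L'->C->R'->D->plug->D
Char 4 ('G'): step: R->4, L=4; G->plug->G->R->D->L->H->refl->E->L'->F->R'->H->plug->H
Char 5 ('H'): step: R->5, L=4; H->plug->H->R->D->L->H->refl->E->L'->F->R'->D->plug->D
Char 6 ('A'): step: R->6, L=4; A->plug->A->R->H->L->G->refl->C->L'->E->R'->C->plug->F
Char 7 ('E'): step: R->7, L=4; E->plug->B->R->D->L->H->refl->E->L'->F->R'->G->plug->G
Char 8 ('F'): step: R->0, L->5 (L advanced); F->plug->C->R->H->L->C->refl->G->L'->C->R'->A->plug->A
Char 9 ('D'): step: R->1, L=5; D->plug->D->R->H->L->C->refl->G->L'->C->R'->A->plug->A
Char 10 ('H'): step: R->2, L=5; H->plug->H->R->B->L->A->refl->D->L'->E->R'->F->plug->C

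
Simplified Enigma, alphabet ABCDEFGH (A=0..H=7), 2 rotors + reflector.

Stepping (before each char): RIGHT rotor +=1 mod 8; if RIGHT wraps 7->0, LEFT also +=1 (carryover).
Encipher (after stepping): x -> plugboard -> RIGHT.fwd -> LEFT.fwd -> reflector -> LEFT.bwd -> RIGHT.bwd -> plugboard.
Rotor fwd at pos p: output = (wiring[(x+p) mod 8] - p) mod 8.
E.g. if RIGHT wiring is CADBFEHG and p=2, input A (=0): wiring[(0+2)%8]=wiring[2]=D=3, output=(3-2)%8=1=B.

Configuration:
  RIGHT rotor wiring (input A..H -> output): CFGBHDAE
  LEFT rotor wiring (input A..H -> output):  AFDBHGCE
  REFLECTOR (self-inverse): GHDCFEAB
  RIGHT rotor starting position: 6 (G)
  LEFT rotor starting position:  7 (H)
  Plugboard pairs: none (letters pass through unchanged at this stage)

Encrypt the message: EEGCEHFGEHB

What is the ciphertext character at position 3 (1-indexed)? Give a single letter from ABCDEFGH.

Char 1 ('E'): step: R->7, L=7; E->plug->E->R->C->L->G->refl->A->L'->F->R'->A->plug->A
Char 2 ('E'): step: R->0, L->0 (L advanced); E->plug->E->R->H->L->E->refl->F->L'->B->R'->D->plug->D
Char 3 ('G'): step: R->1, L=0; G->plug->G->R->D->L->B->refl->H->L'->E->R'->A->plug->A

A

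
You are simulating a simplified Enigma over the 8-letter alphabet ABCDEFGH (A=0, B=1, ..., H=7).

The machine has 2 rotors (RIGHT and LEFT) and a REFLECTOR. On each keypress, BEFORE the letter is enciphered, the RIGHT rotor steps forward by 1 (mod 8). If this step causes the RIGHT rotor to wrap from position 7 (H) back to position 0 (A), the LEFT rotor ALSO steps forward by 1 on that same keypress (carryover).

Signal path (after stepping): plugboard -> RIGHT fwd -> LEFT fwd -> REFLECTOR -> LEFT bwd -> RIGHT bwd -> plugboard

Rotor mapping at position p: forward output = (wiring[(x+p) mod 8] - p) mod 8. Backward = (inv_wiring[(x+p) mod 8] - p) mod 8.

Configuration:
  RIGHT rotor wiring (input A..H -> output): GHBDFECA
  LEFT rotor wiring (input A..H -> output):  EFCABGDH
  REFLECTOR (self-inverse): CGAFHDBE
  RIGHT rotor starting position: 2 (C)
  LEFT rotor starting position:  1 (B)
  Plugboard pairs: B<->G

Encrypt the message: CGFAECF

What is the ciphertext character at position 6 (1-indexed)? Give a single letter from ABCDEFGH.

Char 1 ('C'): step: R->3, L=1; C->plug->C->R->B->L->B->refl->G->L'->G->R'->H->plug->H
Char 2 ('G'): step: R->4, L=1; G->plug->B->R->A->L->E->refl->H->L'->C->R'->E->plug->E
Char 3 ('F'): step: R->5, L=1; F->plug->F->R->E->L->F->refl->D->L'->H->R'->A->plug->A
Char 4 ('A'): step: R->6, L=1; A->plug->A->R->E->L->F->refl->D->L'->H->R'->G->plug->B
Char 5 ('E'): step: R->7, L=1; E->plug->E->R->E->L->F->refl->D->L'->H->R'->B->plug->G
Char 6 ('C'): step: R->0, L->2 (L advanced); C->plug->C->R->B->L->G->refl->B->L'->E->R'->F->plug->F

F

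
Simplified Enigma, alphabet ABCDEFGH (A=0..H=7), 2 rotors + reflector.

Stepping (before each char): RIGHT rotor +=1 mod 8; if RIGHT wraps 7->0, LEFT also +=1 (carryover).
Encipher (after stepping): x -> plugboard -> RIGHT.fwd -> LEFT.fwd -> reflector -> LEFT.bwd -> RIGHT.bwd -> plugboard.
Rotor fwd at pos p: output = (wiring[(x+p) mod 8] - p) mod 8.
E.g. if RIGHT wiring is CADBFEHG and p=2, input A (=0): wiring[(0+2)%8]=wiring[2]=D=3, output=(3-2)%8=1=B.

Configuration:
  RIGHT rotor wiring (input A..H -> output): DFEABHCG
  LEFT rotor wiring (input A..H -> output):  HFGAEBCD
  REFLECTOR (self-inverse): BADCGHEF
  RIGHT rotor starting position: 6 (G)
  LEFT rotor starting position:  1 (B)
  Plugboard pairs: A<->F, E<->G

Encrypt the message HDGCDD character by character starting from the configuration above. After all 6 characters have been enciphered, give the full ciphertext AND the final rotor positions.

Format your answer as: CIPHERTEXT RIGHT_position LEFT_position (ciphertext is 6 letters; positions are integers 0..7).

Char 1 ('H'): step: R->7, L=1; H->plug->H->R->D->L->D->refl->C->L'->G->R'->C->plug->C
Char 2 ('D'): step: R->0, L->2 (L advanced); D->plug->D->R->A->L->E->refl->G->L'->B->R'->E->plug->G
Char 3 ('G'): step: R->1, L=2; G->plug->E->R->G->L->F->refl->H->L'->D->R'->B->plug->B
Char 4 ('C'): step: R->2, L=2; C->plug->C->R->H->L->D->refl->C->L'->C->R'->A->plug->F
Char 5 ('D'): step: R->3, L=2; D->plug->D->R->H->L->D->refl->C->L'->C->R'->G->plug->E
Char 6 ('D'): step: R->4, L=2; D->plug->D->R->C->L->C->refl->D->L'->H->R'->E->plug->G
Final: ciphertext=CGBFEG, RIGHT=4, LEFT=2

Answer: CGBFEG 4 2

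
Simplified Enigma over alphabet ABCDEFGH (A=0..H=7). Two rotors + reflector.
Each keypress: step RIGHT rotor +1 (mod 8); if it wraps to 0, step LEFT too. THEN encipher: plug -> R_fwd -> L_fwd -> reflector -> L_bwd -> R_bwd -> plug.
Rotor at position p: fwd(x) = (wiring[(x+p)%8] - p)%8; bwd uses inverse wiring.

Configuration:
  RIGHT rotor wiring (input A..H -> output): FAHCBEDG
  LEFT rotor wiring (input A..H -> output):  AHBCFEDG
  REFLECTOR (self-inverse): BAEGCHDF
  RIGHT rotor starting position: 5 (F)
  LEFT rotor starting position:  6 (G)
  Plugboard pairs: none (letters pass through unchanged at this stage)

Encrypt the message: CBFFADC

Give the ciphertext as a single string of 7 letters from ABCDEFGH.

Answer: FDACFBG

Derivation:
Char 1 ('C'): step: R->6, L=6; C->plug->C->R->H->L->G->refl->D->L'->E->R'->F->plug->F
Char 2 ('B'): step: R->7, L=6; B->plug->B->R->G->L->H->refl->F->L'->A->R'->D->plug->D
Char 3 ('F'): step: R->0, L->7 (L advanced); F->plug->F->R->E->L->D->refl->G->L'->F->R'->A->plug->A
Char 4 ('F'): step: R->1, L=7; F->plug->F->R->C->L->A->refl->B->L'->B->R'->C->plug->C
Char 5 ('A'): step: R->2, L=7; A->plug->A->R->F->L->G->refl->D->L'->E->R'->F->plug->F
Char 6 ('D'): step: R->3, L=7; D->plug->D->R->A->L->H->refl->F->L'->G->R'->B->plug->B
Char 7 ('C'): step: R->4, L=7; C->plug->C->R->H->L->E->refl->C->L'->D->R'->G->plug->G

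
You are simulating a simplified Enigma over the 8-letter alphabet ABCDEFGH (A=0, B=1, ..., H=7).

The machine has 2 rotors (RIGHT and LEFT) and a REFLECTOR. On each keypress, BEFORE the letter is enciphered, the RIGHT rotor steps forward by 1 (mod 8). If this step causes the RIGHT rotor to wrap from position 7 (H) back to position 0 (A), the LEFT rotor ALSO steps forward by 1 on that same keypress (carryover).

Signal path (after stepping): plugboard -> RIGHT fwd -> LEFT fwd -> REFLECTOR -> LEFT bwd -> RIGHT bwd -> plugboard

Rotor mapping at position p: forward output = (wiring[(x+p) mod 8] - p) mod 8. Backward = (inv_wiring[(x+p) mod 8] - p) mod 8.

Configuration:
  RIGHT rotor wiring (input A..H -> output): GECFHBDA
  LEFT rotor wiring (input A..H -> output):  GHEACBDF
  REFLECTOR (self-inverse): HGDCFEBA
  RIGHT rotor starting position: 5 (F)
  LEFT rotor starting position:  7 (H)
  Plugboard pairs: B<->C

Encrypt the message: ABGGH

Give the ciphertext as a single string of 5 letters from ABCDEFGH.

Answer: DEFFD

Derivation:
Char 1 ('A'): step: R->6, L=7; A->plug->A->R->F->L->D->refl->C->L'->G->R'->D->plug->D
Char 2 ('B'): step: R->7, L=7; B->plug->C->R->F->L->D->refl->C->L'->G->R'->E->plug->E
Char 3 ('G'): step: R->0, L->0 (L advanced); G->plug->G->R->D->L->A->refl->H->L'->B->R'->F->plug->F
Char 4 ('G'): step: R->1, L=0; G->plug->G->R->H->L->F->refl->E->L'->C->R'->F->plug->F
Char 5 ('H'): step: R->2, L=0; H->plug->H->R->C->L->E->refl->F->L'->H->R'->D->plug->D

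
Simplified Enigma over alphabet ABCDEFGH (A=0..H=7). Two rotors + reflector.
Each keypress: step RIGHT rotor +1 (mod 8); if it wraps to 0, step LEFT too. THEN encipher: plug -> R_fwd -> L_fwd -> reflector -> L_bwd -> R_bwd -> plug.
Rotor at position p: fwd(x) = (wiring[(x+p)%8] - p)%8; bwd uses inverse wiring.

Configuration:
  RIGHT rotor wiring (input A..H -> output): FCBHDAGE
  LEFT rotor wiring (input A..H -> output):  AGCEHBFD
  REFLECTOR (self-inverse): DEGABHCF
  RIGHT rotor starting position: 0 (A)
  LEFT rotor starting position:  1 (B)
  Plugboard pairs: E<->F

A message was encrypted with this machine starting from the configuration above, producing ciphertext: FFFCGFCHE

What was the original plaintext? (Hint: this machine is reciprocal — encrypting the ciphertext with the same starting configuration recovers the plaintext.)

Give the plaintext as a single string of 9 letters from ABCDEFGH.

Char 1 ('F'): step: R->1, L=1; F->plug->E->R->H->L->H->refl->F->L'->A->R'->B->plug->B
Char 2 ('F'): step: R->2, L=1; F->plug->E->R->E->L->A->refl->D->L'->C->R'->F->plug->E
Char 3 ('F'): step: R->3, L=1; F->plug->E->R->B->L->B->refl->E->L'->F->R'->C->plug->C
Char 4 ('C'): step: R->4, L=1; C->plug->C->R->C->L->D->refl->A->L'->E->R'->B->plug->B
Char 5 ('G'): step: R->5, L=1; G->plug->G->R->C->L->D->refl->A->L'->E->R'->F->plug->E
Char 6 ('F'): step: R->6, L=1; F->plug->E->R->D->L->G->refl->C->L'->G->R'->B->plug->B
Char 7 ('C'): step: R->7, L=1; C->plug->C->R->D->L->G->refl->C->L'->G->R'->B->plug->B
Char 8 ('H'): step: R->0, L->2 (L advanced); H->plug->H->R->E->L->D->refl->A->L'->A->R'->F->plug->E
Char 9 ('E'): step: R->1, L=2; E->plug->F->R->F->L->B->refl->E->L'->H->R'->E->plug->F

Answer: BECBEBBEF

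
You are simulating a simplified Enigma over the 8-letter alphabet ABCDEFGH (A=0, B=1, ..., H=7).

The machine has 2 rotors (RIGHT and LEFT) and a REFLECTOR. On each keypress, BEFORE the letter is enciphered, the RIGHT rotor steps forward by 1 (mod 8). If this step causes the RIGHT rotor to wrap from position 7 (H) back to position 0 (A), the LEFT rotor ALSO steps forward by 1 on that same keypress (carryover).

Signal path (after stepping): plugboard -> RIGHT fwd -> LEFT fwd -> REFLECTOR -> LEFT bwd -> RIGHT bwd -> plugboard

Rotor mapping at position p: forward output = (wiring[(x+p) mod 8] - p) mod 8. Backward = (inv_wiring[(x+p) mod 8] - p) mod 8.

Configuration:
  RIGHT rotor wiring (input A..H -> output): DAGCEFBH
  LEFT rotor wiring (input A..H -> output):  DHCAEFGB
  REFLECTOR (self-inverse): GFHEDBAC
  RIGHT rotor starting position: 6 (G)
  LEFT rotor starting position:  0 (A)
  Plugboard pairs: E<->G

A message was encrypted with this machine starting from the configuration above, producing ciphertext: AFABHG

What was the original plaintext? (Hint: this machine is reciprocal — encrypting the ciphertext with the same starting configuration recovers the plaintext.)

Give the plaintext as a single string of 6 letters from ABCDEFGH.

Char 1 ('A'): step: R->7, L=0; A->plug->A->R->A->L->D->refl->E->L'->E->R'->B->plug->B
Char 2 ('F'): step: R->0, L->1 (L advanced); F->plug->F->R->F->L->F->refl->B->L'->B->R'->G->plug->E
Char 3 ('A'): step: R->1, L=1; A->plug->A->R->H->L->C->refl->H->L'->C->R'->H->plug->H
Char 4 ('B'): step: R->2, L=1; B->plug->B->R->A->L->G->refl->A->L'->G->R'->H->plug->H
Char 5 ('H'): step: R->3, L=1; H->plug->H->R->D->L->D->refl->E->L'->E->R'->E->plug->G
Char 6 ('G'): step: R->4, L=1; G->plug->E->R->H->L->C->refl->H->L'->C->R'->G->plug->E

Answer: BEHHGE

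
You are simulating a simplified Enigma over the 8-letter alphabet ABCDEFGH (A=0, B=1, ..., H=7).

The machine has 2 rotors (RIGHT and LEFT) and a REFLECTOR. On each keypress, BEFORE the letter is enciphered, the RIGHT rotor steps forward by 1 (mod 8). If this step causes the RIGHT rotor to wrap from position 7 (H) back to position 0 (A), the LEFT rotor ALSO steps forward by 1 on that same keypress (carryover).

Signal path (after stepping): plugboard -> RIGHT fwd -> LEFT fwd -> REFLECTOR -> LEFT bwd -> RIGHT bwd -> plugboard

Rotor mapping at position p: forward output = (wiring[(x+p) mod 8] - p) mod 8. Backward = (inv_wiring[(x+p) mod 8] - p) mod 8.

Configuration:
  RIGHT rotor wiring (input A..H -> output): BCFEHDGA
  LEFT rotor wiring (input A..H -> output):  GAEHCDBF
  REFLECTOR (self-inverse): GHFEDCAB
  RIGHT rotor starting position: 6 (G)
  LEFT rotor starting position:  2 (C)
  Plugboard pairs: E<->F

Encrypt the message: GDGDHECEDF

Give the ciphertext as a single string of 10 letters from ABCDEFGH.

Char 1 ('G'): step: R->7, L=2; G->plug->G->R->E->L->H->refl->B->L'->D->R'->C->plug->C
Char 2 ('D'): step: R->0, L->3 (L advanced); D->plug->D->R->E->L->C->refl->F->L'->G->R'->G->plug->G
Char 3 ('G'): step: R->1, L=3; G->plug->G->R->H->L->B->refl->H->L'->B->R'->A->plug->A
Char 4 ('D'): step: R->2, L=3; D->plug->D->R->B->L->H->refl->B->L'->H->R'->G->plug->G
Char 5 ('H'): step: R->3, L=3; H->plug->H->R->C->L->A->refl->G->L'->D->R'->D->plug->D
Char 6 ('E'): step: R->4, L=3; E->plug->F->R->G->L->F->refl->C->L'->E->R'->D->plug->D
Char 7 ('C'): step: R->5, L=3; C->plug->C->R->D->L->G->refl->A->L'->C->R'->H->plug->H
Char 8 ('E'): step: R->6, L=3; E->plug->F->R->G->L->F->refl->C->L'->E->R'->D->plug->D
Char 9 ('D'): step: R->7, L=3; D->plug->D->R->G->L->F->refl->C->L'->E->R'->G->plug->G
Char 10 ('F'): step: R->0, L->4 (L advanced); F->plug->E->R->H->L->D->refl->E->L'->F->R'->C->plug->C

Answer: CGAGDDHDGC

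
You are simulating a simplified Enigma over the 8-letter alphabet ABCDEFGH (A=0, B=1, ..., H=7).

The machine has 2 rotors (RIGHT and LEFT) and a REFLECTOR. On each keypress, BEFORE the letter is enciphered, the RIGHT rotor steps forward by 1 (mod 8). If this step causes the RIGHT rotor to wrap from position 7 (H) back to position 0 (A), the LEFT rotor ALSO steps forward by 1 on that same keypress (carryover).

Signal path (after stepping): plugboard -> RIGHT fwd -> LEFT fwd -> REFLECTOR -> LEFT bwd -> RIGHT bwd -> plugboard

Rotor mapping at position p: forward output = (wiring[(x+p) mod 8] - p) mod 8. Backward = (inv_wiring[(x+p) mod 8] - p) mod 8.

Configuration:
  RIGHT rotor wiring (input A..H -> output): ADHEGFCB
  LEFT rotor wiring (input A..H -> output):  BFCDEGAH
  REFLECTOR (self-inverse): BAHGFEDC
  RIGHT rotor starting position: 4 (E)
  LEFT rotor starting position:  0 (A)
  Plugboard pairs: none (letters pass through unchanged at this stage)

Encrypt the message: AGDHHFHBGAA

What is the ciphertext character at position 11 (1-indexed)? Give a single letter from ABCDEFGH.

Char 1 ('A'): step: R->5, L=0; A->plug->A->R->A->L->B->refl->A->L'->G->R'->E->plug->E
Char 2 ('G'): step: R->6, L=0; G->plug->G->R->A->L->B->refl->A->L'->G->R'->F->plug->F
Char 3 ('D'): step: R->7, L=0; D->plug->D->R->A->L->B->refl->A->L'->G->R'->G->plug->G
Char 4 ('H'): step: R->0, L->1 (L advanced); H->plug->H->R->B->L->B->refl->A->L'->H->R'->C->plug->C
Char 5 ('H'): step: R->1, L=1; H->plug->H->R->H->L->A->refl->B->L'->B->R'->F->plug->F
Char 6 ('F'): step: R->2, L=1; F->plug->F->R->H->L->A->refl->B->L'->B->R'->H->plug->H
Char 7 ('H'): step: R->3, L=1; H->plug->H->R->E->L->F->refl->E->L'->A->R'->G->plug->G
Char 8 ('B'): step: R->4, L=1; B->plug->B->R->B->L->B->refl->A->L'->H->R'->F->plug->F
Char 9 ('G'): step: R->5, L=1; G->plug->G->R->H->L->A->refl->B->L'->B->R'->H->plug->H
Char 10 ('A'): step: R->6, L=1; A->plug->A->R->E->L->F->refl->E->L'->A->R'->G->plug->G
Char 11 ('A'): step: R->7, L=1; A->plug->A->R->C->L->C->refl->H->L'->F->R'->E->plug->E

E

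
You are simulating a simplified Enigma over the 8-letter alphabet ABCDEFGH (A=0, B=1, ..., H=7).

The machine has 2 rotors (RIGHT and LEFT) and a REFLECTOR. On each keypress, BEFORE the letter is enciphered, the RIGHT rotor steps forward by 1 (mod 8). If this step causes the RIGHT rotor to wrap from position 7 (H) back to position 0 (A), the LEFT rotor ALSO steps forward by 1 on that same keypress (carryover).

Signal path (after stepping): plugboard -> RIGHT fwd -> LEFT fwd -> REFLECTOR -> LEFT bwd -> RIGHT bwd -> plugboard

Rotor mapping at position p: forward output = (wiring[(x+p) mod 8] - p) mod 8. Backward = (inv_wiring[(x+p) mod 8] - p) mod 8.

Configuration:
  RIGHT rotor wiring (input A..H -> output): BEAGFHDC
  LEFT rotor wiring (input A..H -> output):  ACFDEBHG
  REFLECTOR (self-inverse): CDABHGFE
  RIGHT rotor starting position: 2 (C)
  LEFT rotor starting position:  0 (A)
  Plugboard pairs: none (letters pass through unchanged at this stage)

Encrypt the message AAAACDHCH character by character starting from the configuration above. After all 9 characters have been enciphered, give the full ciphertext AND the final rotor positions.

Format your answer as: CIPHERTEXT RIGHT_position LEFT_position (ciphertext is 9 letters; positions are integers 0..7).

Char 1 ('A'): step: R->3, L=0; A->plug->A->R->D->L->D->refl->B->L'->F->R'->H->plug->H
Char 2 ('A'): step: R->4, L=0; A->plug->A->R->B->L->C->refl->A->L'->A->R'->F->plug->F
Char 3 ('A'): step: R->5, L=0; A->plug->A->R->C->L->F->refl->G->L'->H->R'->E->plug->E
Char 4 ('A'): step: R->6, L=0; A->plug->A->R->F->L->B->refl->D->L'->D->R'->C->plug->C
Char 5 ('C'): step: R->7, L=0; C->plug->C->R->F->L->B->refl->D->L'->D->R'->A->plug->A
Char 6 ('D'): step: R->0, L->1 (L advanced); D->plug->D->R->G->L->F->refl->G->L'->F->R'->E->plug->E
Char 7 ('H'): step: R->1, L=1; H->plug->H->R->A->L->B->refl->D->L'->D->R'->A->plug->A
Char 8 ('C'): step: R->2, L=1; C->plug->C->R->D->L->D->refl->B->L'->A->R'->F->plug->F
Char 9 ('H'): step: R->3, L=1; H->plug->H->R->F->L->G->refl->F->L'->G->R'->F->plug->F
Final: ciphertext=HFECAEAFF, RIGHT=3, LEFT=1

Answer: HFECAEAFF 3 1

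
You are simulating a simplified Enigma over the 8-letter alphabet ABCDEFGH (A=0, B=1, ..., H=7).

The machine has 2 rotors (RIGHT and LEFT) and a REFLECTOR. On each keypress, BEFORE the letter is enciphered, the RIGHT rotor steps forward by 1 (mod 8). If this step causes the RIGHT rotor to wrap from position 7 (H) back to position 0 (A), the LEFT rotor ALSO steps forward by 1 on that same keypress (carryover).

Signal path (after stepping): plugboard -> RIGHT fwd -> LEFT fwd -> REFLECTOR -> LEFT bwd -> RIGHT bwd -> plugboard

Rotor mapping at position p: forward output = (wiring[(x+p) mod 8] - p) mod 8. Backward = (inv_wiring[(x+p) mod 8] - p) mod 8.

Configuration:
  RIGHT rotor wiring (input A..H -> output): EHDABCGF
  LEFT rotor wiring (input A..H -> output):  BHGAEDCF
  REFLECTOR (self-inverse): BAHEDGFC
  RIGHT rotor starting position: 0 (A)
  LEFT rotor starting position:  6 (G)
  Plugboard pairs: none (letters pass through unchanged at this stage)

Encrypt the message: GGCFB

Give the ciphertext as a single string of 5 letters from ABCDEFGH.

Answer: HDBHA

Derivation:
Char 1 ('G'): step: R->1, L=6; G->plug->G->R->E->L->A->refl->B->L'->D->R'->H->plug->H
Char 2 ('G'): step: R->2, L=6; G->plug->G->R->C->L->D->refl->E->L'->A->R'->D->plug->D
Char 3 ('C'): step: R->3, L=6; C->plug->C->R->H->L->F->refl->G->L'->G->R'->B->plug->B
Char 4 ('F'): step: R->4, L=6; F->plug->F->R->D->L->B->refl->A->L'->E->R'->H->plug->H
Char 5 ('B'): step: R->5, L=6; B->plug->B->R->B->L->H->refl->C->L'->F->R'->A->plug->A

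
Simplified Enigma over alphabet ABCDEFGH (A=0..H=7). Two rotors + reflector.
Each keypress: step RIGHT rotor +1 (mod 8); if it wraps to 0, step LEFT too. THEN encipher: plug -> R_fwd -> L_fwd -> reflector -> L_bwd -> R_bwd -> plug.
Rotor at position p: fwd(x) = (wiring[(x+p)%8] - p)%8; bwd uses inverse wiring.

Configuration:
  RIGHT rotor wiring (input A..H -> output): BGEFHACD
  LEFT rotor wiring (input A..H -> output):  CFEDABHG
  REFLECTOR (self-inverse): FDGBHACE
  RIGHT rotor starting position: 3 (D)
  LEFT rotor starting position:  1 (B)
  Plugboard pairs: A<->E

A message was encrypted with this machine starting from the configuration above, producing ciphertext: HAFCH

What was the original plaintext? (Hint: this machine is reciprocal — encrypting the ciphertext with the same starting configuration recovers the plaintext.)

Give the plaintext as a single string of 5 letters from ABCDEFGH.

Char 1 ('H'): step: R->4, L=1; H->plug->H->R->B->L->D->refl->B->L'->H->R'->D->plug->D
Char 2 ('A'): step: R->5, L=1; A->plug->E->R->B->L->D->refl->B->L'->H->R'->F->plug->F
Char 3 ('F'): step: R->6, L=1; F->plug->F->R->H->L->B->refl->D->L'->B->R'->G->plug->G
Char 4 ('C'): step: R->7, L=1; C->plug->C->R->H->L->B->refl->D->L'->B->R'->G->plug->G
Char 5 ('H'): step: R->0, L->2 (L advanced); H->plug->H->R->D->L->H->refl->E->L'->F->R'->D->plug->D

Answer: DFGGD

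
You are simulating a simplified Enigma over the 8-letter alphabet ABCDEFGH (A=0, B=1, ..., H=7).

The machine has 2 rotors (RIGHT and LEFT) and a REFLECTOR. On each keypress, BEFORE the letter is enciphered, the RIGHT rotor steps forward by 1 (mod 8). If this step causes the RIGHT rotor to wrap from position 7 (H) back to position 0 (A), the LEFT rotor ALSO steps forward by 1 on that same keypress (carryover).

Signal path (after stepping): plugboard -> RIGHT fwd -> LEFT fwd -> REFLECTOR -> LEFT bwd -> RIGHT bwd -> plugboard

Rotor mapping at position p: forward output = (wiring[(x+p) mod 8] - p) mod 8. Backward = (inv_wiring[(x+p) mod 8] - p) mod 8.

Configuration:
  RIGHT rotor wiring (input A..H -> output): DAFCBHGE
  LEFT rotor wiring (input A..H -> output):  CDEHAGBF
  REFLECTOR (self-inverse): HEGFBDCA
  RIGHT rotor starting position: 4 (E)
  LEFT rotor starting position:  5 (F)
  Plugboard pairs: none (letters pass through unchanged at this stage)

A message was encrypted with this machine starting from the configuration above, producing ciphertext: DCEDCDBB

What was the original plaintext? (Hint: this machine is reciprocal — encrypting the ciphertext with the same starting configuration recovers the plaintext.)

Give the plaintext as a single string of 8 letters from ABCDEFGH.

Char 1 ('D'): step: R->5, L=5; D->plug->D->R->G->L->C->refl->G->L'->E->R'->H->plug->H
Char 2 ('C'): step: R->6, L=5; C->plug->C->R->F->L->H->refl->A->L'->C->R'->D->plug->D
Char 3 ('E'): step: R->7, L=5; E->plug->E->R->D->L->F->refl->D->L'->H->R'->H->plug->H
Char 4 ('D'): step: R->0, L->6 (L advanced); D->plug->D->R->C->L->E->refl->B->L'->F->R'->C->plug->C
Char 5 ('C'): step: R->1, L=6; C->plug->C->R->B->L->H->refl->A->L'->H->R'->A->plug->A
Char 6 ('D'): step: R->2, L=6; D->plug->D->R->F->L->B->refl->E->L'->C->R'->F->plug->F
Char 7 ('B'): step: R->3, L=6; B->plug->B->R->G->L->C->refl->G->L'->E->R'->C->plug->C
Char 8 ('B'): step: R->4, L=6; B->plug->B->R->D->L->F->refl->D->L'->A->R'->D->plug->D

Answer: HDHCAFCD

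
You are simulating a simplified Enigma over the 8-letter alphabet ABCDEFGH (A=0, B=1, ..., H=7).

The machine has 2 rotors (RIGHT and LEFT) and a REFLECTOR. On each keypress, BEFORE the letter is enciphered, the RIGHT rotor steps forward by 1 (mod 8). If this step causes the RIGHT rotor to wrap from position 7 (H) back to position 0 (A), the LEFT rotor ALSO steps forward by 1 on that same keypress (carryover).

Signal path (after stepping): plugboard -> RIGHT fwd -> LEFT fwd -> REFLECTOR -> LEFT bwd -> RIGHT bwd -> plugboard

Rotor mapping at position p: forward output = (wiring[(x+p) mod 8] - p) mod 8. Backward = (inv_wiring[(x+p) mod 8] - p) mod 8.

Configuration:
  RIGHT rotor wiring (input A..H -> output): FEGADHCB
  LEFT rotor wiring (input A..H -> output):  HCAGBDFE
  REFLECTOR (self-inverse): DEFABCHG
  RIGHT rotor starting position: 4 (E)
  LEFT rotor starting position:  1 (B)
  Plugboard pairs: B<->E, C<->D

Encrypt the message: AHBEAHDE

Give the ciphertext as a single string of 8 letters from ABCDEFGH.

Char 1 ('A'): step: R->5, L=1; A->plug->A->R->C->L->F->refl->C->L'->E->R'->C->plug->D
Char 2 ('H'): step: R->6, L=1; H->plug->H->R->B->L->H->refl->G->L'->H->R'->C->plug->D
Char 3 ('B'): step: R->7, L=1; B->plug->E->R->B->L->H->refl->G->L'->H->R'->D->plug->C
Char 4 ('E'): step: R->0, L->2 (L advanced); E->plug->B->R->E->L->D->refl->A->L'->H->R'->F->plug->F
Char 5 ('A'): step: R->1, L=2; A->plug->A->R->D->L->B->refl->E->L'->B->R'->F->plug->F
Char 6 ('H'): step: R->2, L=2; H->plug->H->R->C->L->H->refl->G->L'->A->R'->E->plug->B
Char 7 ('D'): step: R->3, L=2; D->plug->C->R->E->L->D->refl->A->L'->H->R'->D->plug->C
Char 8 ('E'): step: R->4, L=2; E->plug->B->R->D->L->B->refl->E->L'->B->R'->E->plug->B

Answer: DDCFFBCB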